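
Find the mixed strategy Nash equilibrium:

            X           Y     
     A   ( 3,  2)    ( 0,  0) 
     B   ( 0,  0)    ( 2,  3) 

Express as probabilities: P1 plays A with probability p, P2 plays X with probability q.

p = 0.6, q = 0.4

Work:
Find probabilities that make opponent indifferent:
P2 chooses q to make P1 indifferent between A and B
P1 chooses p to make P2 indifferent between X and Y
Mixed NE: P1 plays (A: 0.6, B: 0.4), P2 plays (X: 0.4, Y: 0.6)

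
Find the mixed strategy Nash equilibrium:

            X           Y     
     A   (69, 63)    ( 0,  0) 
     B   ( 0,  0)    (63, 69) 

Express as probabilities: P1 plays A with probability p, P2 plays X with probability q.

p = 0.5227, q = 0.4773

Work:
Find probabilities that make opponent indifferent:
P2 chooses q to make P1 indifferent between A and B
P1 chooses p to make P2 indifferent between X and Y
Mixed NE: P1 plays (A: 0.5227, B: 0.4773), P2 plays (X: 0.4773, Y: 0.5227)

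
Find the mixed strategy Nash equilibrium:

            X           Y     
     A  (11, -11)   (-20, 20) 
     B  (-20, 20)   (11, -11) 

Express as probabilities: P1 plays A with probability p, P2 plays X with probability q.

p = 0.5, q = 0.5

Work:
Find probabilities that make opponent indifferent:
P2 chooses q to make P1 indifferent between A and B
P1 chooses p to make P2 indifferent between X and Y
Mixed NE: P1 plays (A: 0.5, B: 0.5), P2 plays (X: 0.5, Y: 0.5)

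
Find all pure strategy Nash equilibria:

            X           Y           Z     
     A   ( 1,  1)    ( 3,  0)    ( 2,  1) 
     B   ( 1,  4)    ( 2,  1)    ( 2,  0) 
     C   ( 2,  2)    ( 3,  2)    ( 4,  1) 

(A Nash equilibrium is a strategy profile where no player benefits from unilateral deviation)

Nash equilibrium: (C, X), (C, Y)

Work:
Best responses:
  P1 vs X: payoffs [1, 1, 2] → best response C (payoff 2)
  P1 vs Y: payoffs [3, 2, 3] → best response A/C (payoff 3)
  P1 vs Z: payoffs [2, 2, 4] → best response C (payoff 4)
  P2 vs A: payoffs [1, 0, 1] → best response X/Z (payoff 1)
  P2 vs B: payoffs [4, 1, 0] → best response X (payoff 4)
  P2 vs C: payoffs [2, 2, 1] → best response X/Y (payoff 2)
Mutual best responses: (C,X), (C,Y) → Nash equilibria.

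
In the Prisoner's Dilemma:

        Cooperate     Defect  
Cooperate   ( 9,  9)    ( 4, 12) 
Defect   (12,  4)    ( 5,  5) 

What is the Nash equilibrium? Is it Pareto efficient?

(Defect, Defect) is NE; not Pareto efficient

Work:
Defect dominates Cooperate for both players:
If P2 cooperates: Defect (12) > Cooperate (9)
If P2 defects: Defect (5) > Cooperate (4)
NE: (Defect, Defect) with payoff (5, 5)
But (Cooperate, Cooperate) = (9, 9) Pareto dominates (5, 5)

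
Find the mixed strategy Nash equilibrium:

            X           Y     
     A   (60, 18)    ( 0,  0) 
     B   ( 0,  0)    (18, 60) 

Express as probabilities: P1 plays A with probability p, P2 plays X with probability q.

p = 0.7692, q = 0.2308

Work:
Find probabilities that make opponent indifferent:
P2 chooses q to make P1 indifferent between A and B
P1 chooses p to make P2 indifferent between X and Y
Mixed NE: P1 plays (A: 0.7692, B: 0.2308), P2 plays (X: 0.2308, Y: 0.7692)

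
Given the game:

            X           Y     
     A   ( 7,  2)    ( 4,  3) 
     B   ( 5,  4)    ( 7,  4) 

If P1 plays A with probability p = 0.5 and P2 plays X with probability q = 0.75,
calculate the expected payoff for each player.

E[P1] = 5.875, E[P2] = 3.125

Work:
E[P1] = p·q·π₁(A,X) + p·(1-q)·π₁(A,Y) + (1-p)·q·π₁(B,X) + (1-p)·(1-q)·π₁(B,Y)
= 0.5·0.75·7 + 0.5·0.25·4 + 0.5·0.75·5 + 0.5·0.25·7
= 5.875

E[P2] = 3.125 (similar calculation)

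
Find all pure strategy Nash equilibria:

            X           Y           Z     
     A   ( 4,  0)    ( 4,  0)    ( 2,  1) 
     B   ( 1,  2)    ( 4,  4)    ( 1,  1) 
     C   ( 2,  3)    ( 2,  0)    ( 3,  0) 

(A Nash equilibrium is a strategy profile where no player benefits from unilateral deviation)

Nash equilibrium: (B, Y)

Work:
Best responses:
  P1 vs X: payoffs [4, 1, 2] → best response A (payoff 4)
  P1 vs Y: payoffs [4, 4, 2] → best response A/B (payoff 4)
  P1 vs Z: payoffs [2, 1, 3] → best response C (payoff 3)
  P2 vs A: payoffs [0, 0, 1] → best response Z (payoff 1)
  P2 vs B: payoffs [2, 4, 1] → best response Y (payoff 4)
  P2 vs C: payoffs [3, 0, 0] → best response X (payoff 3)
Mutual best responses: (B,Y) → Nash equilibria.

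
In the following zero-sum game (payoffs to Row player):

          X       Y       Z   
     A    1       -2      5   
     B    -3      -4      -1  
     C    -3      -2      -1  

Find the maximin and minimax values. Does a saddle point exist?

Maximin = -2, Minimax = -2, Saddle: True

Work:
Row minimums: [-2, -4, -3] → maximin = -2
Column maximums: [1, -2, 5] → minimax = -2
Saddle point exists! Game value = -2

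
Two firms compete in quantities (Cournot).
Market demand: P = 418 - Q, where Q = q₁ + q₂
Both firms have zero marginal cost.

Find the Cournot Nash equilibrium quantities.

q₁* = q₂* = 139.33; P* = 139.33

Work:
Profit: π_i = P·q_i = (a - q_i - q_j)·q_i
FOC: ∂π_i/∂q_i = a - 2q_i - q_j = 0
Reaction function: q_i = (418 - q_j)/2
Symmetry: q* = 418/3 = 139.33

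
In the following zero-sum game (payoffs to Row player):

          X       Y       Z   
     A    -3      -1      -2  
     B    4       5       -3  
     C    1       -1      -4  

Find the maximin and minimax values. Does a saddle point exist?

Maximin = -3, Minimax = -2, Saddle: False

Work:
Row minimums: [-3, -3, -4] → maximin = -3
Column maximums: [4, 5, -2] → minimax = -2
No saddle point (maximin ≠ minimax). Mixed strategy needed.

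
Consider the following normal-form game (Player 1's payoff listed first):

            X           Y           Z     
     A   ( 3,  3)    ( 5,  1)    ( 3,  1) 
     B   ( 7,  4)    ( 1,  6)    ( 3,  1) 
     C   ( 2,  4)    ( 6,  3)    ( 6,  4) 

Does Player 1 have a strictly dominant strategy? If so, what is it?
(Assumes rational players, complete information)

No strictly dominant strategy exists for Player 1

Work:
A strategy strictly dominates another if it gives a strictly higher payoff against every opponent action. Compare each pair of P1's strategies column-by-column:
  A vs B: [3 vs 7, 5 vs 1, 3 vs 3] → A does not strictly dominate B (column X: 3 ≤ 7)
  A vs C: [3 vs 2, 5 vs 6, 3 vs 6] → A does not strictly dominate C (column Y: 5 ≤ 6)
  B vs A: [7 vs 3, 1 vs 5, 3 vs 3] → B does not strictly dominate A (column Y: 1 ≤ 5)
  B vs C: [7 vs 2, 1 vs 6, 3 vs 6] → B does not strictly dominate C (column Y: 1 ≤ 6)
  C vs A: [2 vs 3, 6 vs 5, 6 vs 3] → C does not strictly dominate A (column X: 2 ≤ 3)
  C vs B: [2 vs 7, 6 vs 1, 6 vs 3] → C does not strictly dominate B (column X: 2 ≤ 7)
No single strategy strictly dominates all others → no strictly dominant strategy.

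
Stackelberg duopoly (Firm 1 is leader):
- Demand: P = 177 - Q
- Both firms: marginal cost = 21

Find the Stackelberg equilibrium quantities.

q₁* (leader) = 78.0, q₂* (follower) = 39.0

Work:
Follower's reaction: q₂ = (a - c - q₁)/2
Leader substitutes: π₁ = q₁·(a - q₁ - (a-c-q₁)/2 - c)
FOC: q₁* = (177 - 21)/2 = 78.00
Then: q₂* = (177 - 21 - 78.0)/2 = 39.00
Leader has first-mover advantage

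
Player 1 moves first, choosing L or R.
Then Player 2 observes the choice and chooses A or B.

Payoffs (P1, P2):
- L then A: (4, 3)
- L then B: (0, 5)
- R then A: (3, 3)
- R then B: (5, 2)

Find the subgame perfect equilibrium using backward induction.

P1 plays R, P2 plays B after L and A after R; Payoff (3, 3)

Work:
Backward induction:
After L: P2 chooses B → P1 gets 0
After R: P2 chooses A → P1 gets 3
P1 chooses R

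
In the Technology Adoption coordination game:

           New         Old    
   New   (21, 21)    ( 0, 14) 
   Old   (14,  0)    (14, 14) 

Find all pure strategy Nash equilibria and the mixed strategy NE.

Pure NE: (New, New) and (Old, Old); Mixed NE: p = 0.6667, q = 0.6667

Work:
Check pure NE:
(New, New): (21, 21) - no unilateral deviation beneficial
(Old, Old): (14, 14) - no unilateral deviation beneficial
Mixed NE: P1 plays New with p = 0.6667, P2 plays New with q = 0.6667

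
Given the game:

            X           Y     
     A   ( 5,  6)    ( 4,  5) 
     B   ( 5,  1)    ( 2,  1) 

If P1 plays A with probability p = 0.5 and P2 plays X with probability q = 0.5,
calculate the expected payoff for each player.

E[P1] = 4.0, E[P2] = 3.25

Work:
E[P1] = p·q·π₁(A,X) + p·(1-q)·π₁(A,Y) + (1-p)·q·π₁(B,X) + (1-p)·(1-q)·π₁(B,Y)
= 0.5·0.5·5 + 0.5·0.5·4 + 0.5·0.5·5 + 0.5·0.5·2
= 4.0

E[P2] = 3.25 (similar calculation)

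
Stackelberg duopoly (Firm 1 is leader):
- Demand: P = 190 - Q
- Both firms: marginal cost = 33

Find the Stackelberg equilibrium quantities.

q₁* (leader) = 78.5, q₂* (follower) = 39.25

Work:
Follower's reaction: q₂ = (a - c - q₁)/2
Leader substitutes: π₁ = q₁·(a - q₁ - (a-c-q₁)/2 - c)
FOC: q₁* = (190 - 33)/2 = 78.50
Then: q₂* = (190 - 33 - 78.5)/2 = 39.25
Leader has first-mover advantage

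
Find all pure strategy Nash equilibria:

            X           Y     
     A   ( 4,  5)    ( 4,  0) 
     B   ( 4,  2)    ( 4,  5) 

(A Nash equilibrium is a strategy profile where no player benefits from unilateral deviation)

Nash equilibrium: (A, X), (B, Y)

Work:
Best responses:
  P1 vs X: payoffs [4, 4] → best response A/B (payoff 4)
  P1 vs Y: payoffs [4, 4] → best response A/B (payoff 4)
  P2 vs A: payoffs [5, 0] → best response X (payoff 5)
  P2 vs B: payoffs [2, 5] → best response Y (payoff 5)
Mutual best responses: (A,X), (B,Y) → Nash equilibria.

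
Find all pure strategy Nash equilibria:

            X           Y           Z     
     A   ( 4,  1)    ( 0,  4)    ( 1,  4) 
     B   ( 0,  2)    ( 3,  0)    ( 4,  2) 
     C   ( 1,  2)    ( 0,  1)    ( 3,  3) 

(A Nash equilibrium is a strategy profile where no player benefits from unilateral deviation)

Nash equilibrium: (B, Z)

Work:
Best responses:
  P1 vs X: payoffs [4, 0, 1] → best response A (payoff 4)
  P1 vs Y: payoffs [0, 3, 0] → best response B (payoff 3)
  P1 vs Z: payoffs [1, 4, 3] → best response B (payoff 4)
  P2 vs A: payoffs [1, 4, 4] → best response Y/Z (payoff 4)
  P2 vs B: payoffs [2, 0, 2] → best response X/Z (payoff 2)
  P2 vs C: payoffs [2, 1, 3] → best response Z (payoff 3)
Mutual best responses: (B,Z) → Nash equilibria.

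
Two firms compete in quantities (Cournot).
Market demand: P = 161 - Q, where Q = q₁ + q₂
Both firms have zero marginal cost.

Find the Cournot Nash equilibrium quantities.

q₁* = q₂* = 53.67; P* = 53.67

Work:
Profit: π_i = P·q_i = (a - q_i - q_j)·q_i
FOC: ∂π_i/∂q_i = a - 2q_i - q_j = 0
Reaction function: q_i = (161 - q_j)/2
Symmetry: q* = 161/3 = 53.67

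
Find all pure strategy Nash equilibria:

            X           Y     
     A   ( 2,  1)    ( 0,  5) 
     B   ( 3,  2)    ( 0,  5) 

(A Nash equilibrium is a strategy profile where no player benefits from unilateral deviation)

Nash equilibrium: (A, Y), (B, Y)

Work:
Best responses:
  P1 vs X: payoffs [2, 3] → best response B (payoff 3)
  P1 vs Y: payoffs [0, 0] → best response A/B (payoff 0)
  P2 vs A: payoffs [1, 5] → best response Y (payoff 5)
  P2 vs B: payoffs [2, 5] → best response Y (payoff 5)
Mutual best responses: (A,Y), (B,Y) → Nash equilibria.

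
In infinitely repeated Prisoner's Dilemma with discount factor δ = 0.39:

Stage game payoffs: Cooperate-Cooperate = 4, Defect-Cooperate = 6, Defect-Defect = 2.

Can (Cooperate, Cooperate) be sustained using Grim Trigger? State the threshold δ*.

δ* = 0.5; since δ = 0.39 < 0.5, cooperation cannot be sustained

Work:
For Grim Trigger:
Cooperate forever: 4/(1-δ)
Defect then punished: 6 + 2·δ/(1-δ)
Need: 4/(1-δ) ≥ 6 + 2·δ/(1-δ)
Solving: δ ≥ (T-R)/(T-P) = (6-4)/(6-2) = 0.5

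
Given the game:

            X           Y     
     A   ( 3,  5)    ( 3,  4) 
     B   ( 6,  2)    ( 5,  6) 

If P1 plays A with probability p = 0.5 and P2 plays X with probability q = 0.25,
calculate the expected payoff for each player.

E[P1] = 4.125, E[P2] = 4.625

Work:
E[P1] = p·q·π₁(A,X) + p·(1-q)·π₁(A,Y) + (1-p)·q·π₁(B,X) + (1-p)·(1-q)·π₁(B,Y)
= 0.5·0.25·3 + 0.5·0.75·3 + 0.5·0.25·6 + 0.5·0.75·5
= 4.125

E[P2] = 4.625 (similar calculation)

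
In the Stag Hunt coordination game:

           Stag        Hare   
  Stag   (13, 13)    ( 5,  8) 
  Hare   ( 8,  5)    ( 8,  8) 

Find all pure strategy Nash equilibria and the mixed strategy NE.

Pure NE: (Stag, Stag) and (Hare, Hare); Mixed NE: p = 0.375, q = 0.375

Work:
Check pure NE:
(Stag, Stag): (13, 13) - no unilateral deviation beneficial
(Hare, Hare): (8, 8) - no unilateral deviation beneficial
Mixed NE: P1 plays Stag with p = 0.375, P2 plays Stag with q = 0.375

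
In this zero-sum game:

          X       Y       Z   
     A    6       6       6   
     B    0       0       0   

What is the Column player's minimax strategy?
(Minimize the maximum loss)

Column should play X or Y or Z (all achieve the minimum), value = 6

Work:
Column player minimizes Row's maximum payoff:
Column X: max payoff to Row = 6
Column Y: max payoff to Row = 6
Column Z: max payoff to Row = 6
Minimum is 6, achieved by columns X, Y, Z (tied).
Each of X or Y or Z is a minimax strategy.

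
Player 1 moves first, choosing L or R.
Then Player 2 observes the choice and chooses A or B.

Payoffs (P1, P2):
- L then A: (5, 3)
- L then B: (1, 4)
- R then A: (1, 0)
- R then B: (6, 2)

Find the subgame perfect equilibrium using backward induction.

P1 plays R, P2 plays B after L and B after R; Payoff (6, 2)

Work:
Backward induction:
After L: P2 chooses B → P1 gets 1
After R: P2 chooses B → P1 gets 6
P1 chooses R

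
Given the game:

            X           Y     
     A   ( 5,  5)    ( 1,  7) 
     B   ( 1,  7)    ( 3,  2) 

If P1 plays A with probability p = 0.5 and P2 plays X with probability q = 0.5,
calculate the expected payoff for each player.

E[P1] = 2.5, E[P2] = 5.25

Work:
E[P1] = p·q·π₁(A,X) + p·(1-q)·π₁(A,Y) + (1-p)·q·π₁(B,X) + (1-p)·(1-q)·π₁(B,Y)
= 0.5·0.5·5 + 0.5·0.5·1 + 0.5·0.5·1 + 0.5·0.5·3
= 2.5

E[P2] = 5.25 (similar calculation)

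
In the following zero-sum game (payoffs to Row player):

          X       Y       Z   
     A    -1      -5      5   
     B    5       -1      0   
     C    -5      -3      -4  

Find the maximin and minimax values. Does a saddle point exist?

Maximin = -1, Minimax = -1, Saddle: True

Work:
Row minimums: [-5, -1, -5] → maximin = -1
Column maximums: [5, -1, 5] → minimax = -1
Saddle point exists! Game value = -1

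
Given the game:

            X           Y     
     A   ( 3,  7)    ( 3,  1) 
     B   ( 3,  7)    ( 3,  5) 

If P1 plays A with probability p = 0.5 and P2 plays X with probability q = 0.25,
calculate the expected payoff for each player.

E[P1] = 3.0, E[P2] = 4.0

Work:
E[P1] = p·q·π₁(A,X) + p·(1-q)·π₁(A,Y) + (1-p)·q·π₁(B,X) + (1-p)·(1-q)·π₁(B,Y)
= 0.5·0.25·3 + 0.5·0.75·3 + 0.5·0.25·3 + 0.5·0.75·3
= 3.0

E[P2] = 4.0 (similar calculation)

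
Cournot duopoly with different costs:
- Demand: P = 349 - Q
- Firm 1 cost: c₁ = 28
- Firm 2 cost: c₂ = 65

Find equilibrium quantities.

q₁* = 119.33, q₂* = 82.33

Work:
Reaction: q₁ = (349 - 28 - q₂)/2
Reaction: q₂ = (349 - 65 - q₁)/2
Solve simultaneously:
q₁* = (349 - 2×28 + 65)/3 = 119.33
q₂* = (349 - 2×65 + 28)/3 = 82.33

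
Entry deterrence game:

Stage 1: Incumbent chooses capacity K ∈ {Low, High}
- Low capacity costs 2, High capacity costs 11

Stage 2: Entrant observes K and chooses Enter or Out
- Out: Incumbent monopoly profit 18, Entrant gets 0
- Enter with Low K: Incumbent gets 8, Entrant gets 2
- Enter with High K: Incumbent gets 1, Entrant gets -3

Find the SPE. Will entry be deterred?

SPE: (High, Enter|Low, Out|High); Entry deterred. Incumbent net profit = 7

Work:
After Low K: Entrant enters (2 > 0)
After High K: Entrant stays out (-3 < 0)
Incumbent: Low → 8−2=6, High → 18−11=7
Incumbent chooses High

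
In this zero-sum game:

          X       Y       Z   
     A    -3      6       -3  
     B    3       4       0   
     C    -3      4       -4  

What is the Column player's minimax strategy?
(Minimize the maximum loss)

Column should play Z, value = 0

Work:
Column player minimizes Row's maximum payoff:
Column X: max payoff to Row = 3
Column Y: max payoff to Row = 6
Column Z: max payoff to Row = 0
Minimum is 0, achieved by column Z.
Minimax strategy: Z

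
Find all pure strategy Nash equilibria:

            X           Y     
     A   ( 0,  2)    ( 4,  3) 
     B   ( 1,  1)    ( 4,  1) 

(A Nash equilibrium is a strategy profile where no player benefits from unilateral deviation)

Nash equilibrium: (A, Y), (B, X), (B, Y)

Work:
Best responses:
  P1 vs X: payoffs [0, 1] → best response B (payoff 1)
  P1 vs Y: payoffs [4, 4] → best response A/B (payoff 4)
  P2 vs A: payoffs [2, 3] → best response Y (payoff 3)
  P2 vs B: payoffs [1, 1] → best response X/Y (payoff 1)
Mutual best responses: (A,Y), (B,X), (B,Y) → Nash equilibria.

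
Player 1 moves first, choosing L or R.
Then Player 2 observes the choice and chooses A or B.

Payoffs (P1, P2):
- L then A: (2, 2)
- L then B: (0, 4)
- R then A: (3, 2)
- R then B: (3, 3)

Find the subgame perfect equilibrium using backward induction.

P1 plays R, P2 plays B after L and B after R; Payoff (3, 3)

Work:
Backward induction:
After L: P2 chooses B → P1 gets 0
After R: P2 chooses B → P1 gets 3
P1 chooses R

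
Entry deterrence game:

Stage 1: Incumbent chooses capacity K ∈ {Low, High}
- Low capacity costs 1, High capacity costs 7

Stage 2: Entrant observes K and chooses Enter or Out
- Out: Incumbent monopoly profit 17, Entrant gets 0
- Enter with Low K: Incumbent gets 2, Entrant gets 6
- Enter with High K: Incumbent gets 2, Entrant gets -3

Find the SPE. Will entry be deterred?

SPE: (High, Enter|Low, Out|High); Entry deterred. Incumbent net profit = 10

Work:
After Low K: Entrant enters (6 > 0)
After High K: Entrant stays out (-3 < 0)
Incumbent: Low → 2−1=1, High → 17−7=10
Incumbent chooses High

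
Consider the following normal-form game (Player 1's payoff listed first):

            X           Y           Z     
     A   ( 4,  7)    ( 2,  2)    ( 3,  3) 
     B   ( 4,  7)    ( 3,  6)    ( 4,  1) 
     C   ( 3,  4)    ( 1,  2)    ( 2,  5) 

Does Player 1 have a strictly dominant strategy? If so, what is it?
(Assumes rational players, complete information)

No strictly dominant strategy exists for Player 1

Work:
A strategy strictly dominates another if it gives a strictly higher payoff against every opponent action. Compare each pair of P1's strategies column-by-column:
  A vs B: [4 vs 4, 2 vs 3, 3 vs 4] → A does not strictly dominate B (column X: 4 ≤ 4)
  A vs C: [4 vs 3, 2 vs 1, 3 vs 2] → A strictly dominates C
  B vs A: [4 vs 4, 3 vs 2, 4 vs 3] → B does not strictly dominate A (column X: 4 ≤ 4)
  B vs C: [4 vs 3, 3 vs 1, 4 vs 2] → B strictly dominates C
  C vs A: [3 vs 4, 1 vs 2, 2 vs 3] → C does not strictly dominate A (column X: 3 ≤ 4)
  C vs B: [3 vs 4, 1 vs 3, 2 vs 4] → C does not strictly dominate B (column X: 3 ≤ 4)
No single strategy strictly dominates all others → no strictly dominant strategy.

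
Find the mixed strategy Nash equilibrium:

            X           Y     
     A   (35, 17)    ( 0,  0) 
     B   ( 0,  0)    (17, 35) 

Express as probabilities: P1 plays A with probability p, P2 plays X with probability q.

p = 0.6731, q = 0.3269

Work:
Find probabilities that make opponent indifferent:
P2 chooses q to make P1 indifferent between A and B
P1 chooses p to make P2 indifferent between X and Y
Mixed NE: P1 plays (A: 0.6731, B: 0.3269), P2 plays (X: 0.3269, Y: 0.6731)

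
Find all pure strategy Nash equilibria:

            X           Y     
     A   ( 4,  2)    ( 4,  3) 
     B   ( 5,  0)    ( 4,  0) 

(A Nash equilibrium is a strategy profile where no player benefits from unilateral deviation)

Nash equilibrium: (A, Y), (B, X), (B, Y)

Work:
Best responses:
  P1 vs X: payoffs [4, 5] → best response B (payoff 5)
  P1 vs Y: payoffs [4, 4] → best response A/B (payoff 4)
  P2 vs A: payoffs [2, 3] → best response Y (payoff 3)
  P2 vs B: payoffs [0, 0] → best response X/Y (payoff 0)
Mutual best responses: (A,Y), (B,X), (B,Y) → Nash equilibria.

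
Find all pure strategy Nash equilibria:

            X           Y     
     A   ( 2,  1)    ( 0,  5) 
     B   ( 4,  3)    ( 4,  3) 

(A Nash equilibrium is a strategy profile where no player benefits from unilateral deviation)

Nash equilibrium: (B, X), (B, Y)

Work:
Best responses:
  P1 vs X: payoffs [2, 4] → best response B (payoff 4)
  P1 vs Y: payoffs [0, 4] → best response B (payoff 4)
  P2 vs A: payoffs [1, 5] → best response Y (payoff 5)
  P2 vs B: payoffs [3, 3] → best response X/Y (payoff 3)
Mutual best responses: (B,X), (B,Y) → Nash equilibria.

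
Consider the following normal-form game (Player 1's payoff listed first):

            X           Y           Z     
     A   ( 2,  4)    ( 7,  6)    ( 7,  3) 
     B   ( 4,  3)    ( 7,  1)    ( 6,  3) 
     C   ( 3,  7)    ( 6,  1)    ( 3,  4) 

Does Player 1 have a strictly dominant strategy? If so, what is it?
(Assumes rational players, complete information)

No strictly dominant strategy exists for Player 1

Work:
A strategy strictly dominates another if it gives a strictly higher payoff against every opponent action. Compare each pair of P1's strategies column-by-column:
  A vs B: [2 vs 4, 7 vs 7, 7 vs 6] → A does not strictly dominate B (column X: 2 ≤ 4)
  A vs C: [2 vs 3, 7 vs 6, 7 vs 3] → A does not strictly dominate C (column X: 2 ≤ 3)
  B vs A: [4 vs 2, 7 vs 7, 6 vs 7] → B does not strictly dominate A (column Y: 7 ≤ 7)
  B vs C: [4 vs 3, 7 vs 6, 6 vs 3] → B strictly dominates C
  C vs A: [3 vs 2, 6 vs 7, 3 vs 7] → C does not strictly dominate A (column Y: 6 ≤ 7)
  C vs B: [3 vs 4, 6 vs 7, 3 vs 6] → C does not strictly dominate B (column X: 3 ≤ 4)
No single strategy strictly dominates all others → no strictly dominant strategy.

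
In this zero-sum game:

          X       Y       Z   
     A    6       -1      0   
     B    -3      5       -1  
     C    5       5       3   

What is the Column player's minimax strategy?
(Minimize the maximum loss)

Column should play Z, value = 3

Work:
Column player minimizes Row's maximum payoff:
Column X: max payoff to Row = 6
Column Y: max payoff to Row = 5
Column Z: max payoff to Row = 3
Minimum is 3, achieved by column Z.
Minimax strategy: Z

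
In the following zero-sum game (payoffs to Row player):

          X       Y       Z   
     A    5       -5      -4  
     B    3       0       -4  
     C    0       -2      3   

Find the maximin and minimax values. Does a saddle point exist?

Maximin = -2, Minimax = 0, Saddle: False

Work:
Row minimums: [-5, -4, -2] → maximin = -2
Column maximums: [5, 0, 3] → minimax = 0
No saddle point (maximin ≠ minimax). Mixed strategy needed.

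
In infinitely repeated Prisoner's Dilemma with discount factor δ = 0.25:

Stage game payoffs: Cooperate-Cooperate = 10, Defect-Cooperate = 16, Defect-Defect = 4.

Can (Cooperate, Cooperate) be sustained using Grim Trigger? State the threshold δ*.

δ* = 0.5; since δ = 0.25 < 0.5, cooperation cannot be sustained

Work:
For Grim Trigger:
Cooperate forever: 10/(1-δ)
Defect then punished: 16 + 4·δ/(1-δ)
Need: 10/(1-δ) ≥ 16 + 4·δ/(1-δ)
Solving: δ ≥ (T-R)/(T-P) = (16-10)/(16-4) = 0.5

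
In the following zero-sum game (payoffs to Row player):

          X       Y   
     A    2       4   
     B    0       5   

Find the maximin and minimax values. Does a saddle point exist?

Maximin = 2, Minimax = 2, Saddle: True

Work:
Row minimums: [2, 0] → maximin = 2
Column maximums: [2, 5] → minimax = 2
Saddle point exists! Game value = 2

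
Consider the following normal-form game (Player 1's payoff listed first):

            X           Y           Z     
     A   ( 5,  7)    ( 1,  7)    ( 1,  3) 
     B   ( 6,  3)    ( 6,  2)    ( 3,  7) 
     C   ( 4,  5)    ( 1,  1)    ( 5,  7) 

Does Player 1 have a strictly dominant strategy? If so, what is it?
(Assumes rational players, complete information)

No strictly dominant strategy exists for Player 1

Work:
A strategy strictly dominates another if it gives a strictly higher payoff against every opponent action. Compare each pair of P1's strategies column-by-column:
  A vs B: [5 vs 6, 1 vs 6, 1 vs 3] → A does not strictly dominate B (column X: 5 ≤ 6)
  A vs C: [5 vs 4, 1 vs 1, 1 vs 5] → A does not strictly dominate C (column Y: 1 ≤ 1)
  B vs A: [6 vs 5, 6 vs 1, 3 vs 1] → B strictly dominates A
  B vs C: [6 vs 4, 6 vs 1, 3 vs 5] → B does not strictly dominate C (column Z: 3 ≤ 5)
  C vs A: [4 vs 5, 1 vs 1, 5 vs 1] → C does not strictly dominate A (column X: 4 ≤ 5)
  C vs B: [4 vs 6, 1 vs 6, 5 vs 3] → C does not strictly dominate B (column X: 4 ≤ 6)
No single strategy strictly dominates all others → no strictly dominant strategy.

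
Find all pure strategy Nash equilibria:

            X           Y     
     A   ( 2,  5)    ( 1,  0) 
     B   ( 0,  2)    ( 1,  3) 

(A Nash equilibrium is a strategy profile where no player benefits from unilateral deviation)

Nash equilibrium: (A, X), (B, Y)

Work:
Best responses:
  P1 vs X: payoffs [2, 0] → best response A (payoff 2)
  P1 vs Y: payoffs [1, 1] → best response A/B (payoff 1)
  P2 vs A: payoffs [5, 0] → best response X (payoff 5)
  P2 vs B: payoffs [2, 3] → best response Y (payoff 3)
Mutual best responses: (A,X), (B,Y) → Nash equilibria.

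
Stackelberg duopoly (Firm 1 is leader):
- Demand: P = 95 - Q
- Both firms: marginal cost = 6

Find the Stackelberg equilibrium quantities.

q₁* (leader) = 44.5, q₂* (follower) = 22.25

Work:
Follower's reaction: q₂ = (a - c - q₁)/2
Leader substitutes: π₁ = q₁·(a - q₁ - (a-c-q₁)/2 - c)
FOC: q₁* = (95 - 6)/2 = 44.50
Then: q₂* = (95 - 6 - 44.5)/2 = 22.25
Leader has first-mover advantage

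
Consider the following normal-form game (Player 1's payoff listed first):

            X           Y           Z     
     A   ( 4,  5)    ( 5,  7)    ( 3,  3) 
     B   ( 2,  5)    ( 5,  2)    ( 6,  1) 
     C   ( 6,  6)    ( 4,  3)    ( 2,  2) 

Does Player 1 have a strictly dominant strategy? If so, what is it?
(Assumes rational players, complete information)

No strictly dominant strategy exists for Player 1

Work:
A strategy strictly dominates another if it gives a strictly higher payoff against every opponent action. Compare each pair of P1's strategies column-by-column:
  A vs B: [4 vs 2, 5 vs 5, 3 vs 6] → A does not strictly dominate B (column Y: 5 ≤ 5)
  A vs C: [4 vs 6, 5 vs 4, 3 vs 2] → A does not strictly dominate C (column X: 4 ≤ 6)
  B vs A: [2 vs 4, 5 vs 5, 6 vs 3] → B does not strictly dominate A (column X: 2 ≤ 4)
  B vs C: [2 vs 6, 5 vs 4, 6 vs 2] → B does not strictly dominate C (column X: 2 ≤ 6)
  C vs A: [6 vs 4, 4 vs 5, 2 vs 3] → C does not strictly dominate A (column Y: 4 ≤ 5)
  C vs B: [6 vs 2, 4 vs 5, 2 vs 6] → C does not strictly dominate B (column Y: 4 ≤ 5)
No single strategy strictly dominates all others → no strictly dominant strategy.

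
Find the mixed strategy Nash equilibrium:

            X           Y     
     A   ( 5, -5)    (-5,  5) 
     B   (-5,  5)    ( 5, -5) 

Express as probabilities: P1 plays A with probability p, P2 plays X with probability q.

p = 0.5, q = 0.5

Work:
Find probabilities that make opponent indifferent:
P2 chooses q to make P1 indifferent between A and B
P1 chooses p to make P2 indifferent between X and Y
Mixed NE: P1 plays (A: 0.5, B: 0.5), P2 plays (X: 0.5, Y: 0.5)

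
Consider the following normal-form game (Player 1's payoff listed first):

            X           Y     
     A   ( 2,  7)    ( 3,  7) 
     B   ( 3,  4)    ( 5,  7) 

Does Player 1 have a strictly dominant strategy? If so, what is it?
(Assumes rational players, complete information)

Yes, Player 1's strictly dominant strategy is B

Work:
A strategy strictly dominates another if it gives a strictly higher payoff against every opponent action. Compare each pair of P1's strategies column-by-column:
  A vs B: [2 vs 3, 3 vs 5] → A does not strictly dominate B (column X: 2 ≤ 3)
  B vs A: [3 vs 2, 5 vs 3] → B strictly dominates A
B strictly dominates every other strategy → strictly dominant.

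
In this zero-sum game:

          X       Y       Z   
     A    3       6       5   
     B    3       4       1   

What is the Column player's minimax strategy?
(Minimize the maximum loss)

Column should play X, value = 3

Work:
Column player minimizes Row's maximum payoff:
Column X: max payoff to Row = 3
Column Y: max payoff to Row = 6
Column Z: max payoff to Row = 5
Minimum is 3, achieved by column X.
Minimax strategy: X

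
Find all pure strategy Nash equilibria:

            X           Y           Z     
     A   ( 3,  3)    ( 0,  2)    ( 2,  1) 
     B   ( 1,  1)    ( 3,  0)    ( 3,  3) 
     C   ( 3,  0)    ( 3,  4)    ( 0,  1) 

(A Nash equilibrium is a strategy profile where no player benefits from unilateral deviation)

Nash equilibrium: (A, X), (B, Z), (C, Y)

Work:
Best responses:
  P1 vs X: payoffs [3, 1, 3] → best response A/C (payoff 3)
  P1 vs Y: payoffs [0, 3, 3] → best response B/C (payoff 3)
  P1 vs Z: payoffs [2, 3, 0] → best response B (payoff 3)
  P2 vs A: payoffs [3, 2, 1] → best response X (payoff 3)
  P2 vs B: payoffs [1, 0, 3] → best response Z (payoff 3)
  P2 vs C: payoffs [0, 4, 1] → best response Y (payoff 4)
Mutual best responses: (A,X), (B,Z), (C,Y) → Nash equilibria.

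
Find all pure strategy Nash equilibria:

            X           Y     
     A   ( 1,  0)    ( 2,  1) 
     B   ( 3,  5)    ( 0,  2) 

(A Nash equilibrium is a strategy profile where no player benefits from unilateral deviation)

Nash equilibrium: (A, Y), (B, X)

Work:
Best responses:
  P1 vs X: payoffs [1, 3] → best response B (payoff 3)
  P1 vs Y: payoffs [2, 0] → best response A (payoff 2)
  P2 vs A: payoffs [0, 1] → best response Y (payoff 1)
  P2 vs B: payoffs [5, 2] → best response X (payoff 5)
Mutual best responses: (A,Y), (B,X) → Nash equilibria.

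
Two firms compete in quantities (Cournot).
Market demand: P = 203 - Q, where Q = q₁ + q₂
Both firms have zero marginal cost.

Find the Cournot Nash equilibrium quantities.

q₁* = q₂* = 67.67; P* = 67.67

Work:
Profit: π_i = P·q_i = (a - q_i - q_j)·q_i
FOC: ∂π_i/∂q_i = a - 2q_i - q_j = 0
Reaction function: q_i = (203 - q_j)/2
Symmetry: q* = 203/3 = 67.67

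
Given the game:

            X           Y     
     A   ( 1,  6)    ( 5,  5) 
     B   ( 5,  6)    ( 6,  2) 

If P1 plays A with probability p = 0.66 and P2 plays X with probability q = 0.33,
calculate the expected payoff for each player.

E[P1] = 4.3566, E[P2] = 4.6466

Work:
E[P1] = p·q·π₁(A,X) + p·(1-q)·π₁(A,Y) + (1-p)·q·π₁(B,X) + (1-p)·(1-q)·π₁(B,Y)
= 0.66·0.33·1 + 0.66·0.67·5 + 0.34·0.33·5 + 0.34·0.67·6
= 4.3566

E[P2] = 4.6466 (similar calculation)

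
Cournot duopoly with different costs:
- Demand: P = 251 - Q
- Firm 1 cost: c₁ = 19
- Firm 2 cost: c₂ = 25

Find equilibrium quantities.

q₁* = 79.33, q₂* = 73.33

Work:
Reaction: q₁ = (251 - 19 - q₂)/2
Reaction: q₂ = (251 - 25 - q₁)/2
Solve simultaneously:
q₁* = (251 - 2×19 + 25)/3 = 79.33
q₂* = (251 - 2×25 + 19)/3 = 73.33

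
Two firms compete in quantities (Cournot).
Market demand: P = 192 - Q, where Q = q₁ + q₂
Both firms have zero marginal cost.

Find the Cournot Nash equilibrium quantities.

q₁* = q₂* = 64.0; P* = 64.0

Work:
Profit: π_i = P·q_i = (a - q_i - q_j)·q_i
FOC: ∂π_i/∂q_i = a - 2q_i - q_j = 0
Reaction function: q_i = (192 - q_j)/2
Symmetry: q* = 192/3 = 64.0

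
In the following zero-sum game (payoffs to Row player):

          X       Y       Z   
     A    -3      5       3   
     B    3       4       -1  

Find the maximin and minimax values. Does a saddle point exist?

Maximin = -1, Minimax = 3, Saddle: False

Work:
Row minimums: [-3, -1] → maximin = -1
Column maximums: [3, 5, 3] → minimax = 3
No saddle point (maximin ≠ minimax). Mixed strategy needed.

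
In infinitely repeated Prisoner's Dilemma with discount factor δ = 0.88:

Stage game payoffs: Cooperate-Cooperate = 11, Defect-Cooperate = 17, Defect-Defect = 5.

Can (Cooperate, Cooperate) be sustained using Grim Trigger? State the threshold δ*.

δ* = 0.5; since δ = 0.88 ≥ 0.5, cooperation can be sustained

Work:
For Grim Trigger:
Cooperate forever: 11/(1-δ)
Defect then punished: 17 + 5·δ/(1-δ)
Need: 11/(1-δ) ≥ 17 + 5·δ/(1-δ)
Solving: δ ≥ (T-R)/(T-P) = (17-11)/(17-5) = 0.5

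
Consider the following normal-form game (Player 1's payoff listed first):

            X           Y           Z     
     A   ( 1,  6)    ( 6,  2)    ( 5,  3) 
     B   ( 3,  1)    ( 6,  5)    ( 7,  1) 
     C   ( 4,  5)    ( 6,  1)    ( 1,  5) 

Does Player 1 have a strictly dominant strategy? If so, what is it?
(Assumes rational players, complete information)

No strictly dominant strategy exists for Player 1

Work:
A strategy strictly dominates another if it gives a strictly higher payoff against every opponent action. Compare each pair of P1's strategies column-by-column:
  A vs B: [1 vs 3, 6 vs 6, 5 vs 7] → A does not strictly dominate B (column X: 1 ≤ 3)
  A vs C: [1 vs 4, 6 vs 6, 5 vs 1] → A does not strictly dominate C (column X: 1 ≤ 4)
  B vs A: [3 vs 1, 6 vs 6, 7 vs 5] → B does not strictly dominate A (column Y: 6 ≤ 6)
  B vs C: [3 vs 4, 6 vs 6, 7 vs 1] → B does not strictly dominate C (column X: 3 ≤ 4)
  C vs A: [4 vs 1, 6 vs 6, 1 vs 5] → C does not strictly dominate A (column Y: 6 ≤ 6)
  C vs B: [4 vs 3, 6 vs 6, 1 vs 7] → C does not strictly dominate B (column Y: 6 ≤ 6)
No single strategy strictly dominates all others → no strictly dominant strategy.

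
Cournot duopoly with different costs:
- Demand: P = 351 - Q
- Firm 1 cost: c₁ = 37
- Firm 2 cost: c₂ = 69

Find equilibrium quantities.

q₁* = 115.33, q₂* = 83.33

Work:
Reaction: q₁ = (351 - 37 - q₂)/2
Reaction: q₂ = (351 - 69 - q₁)/2
Solve simultaneously:
q₁* = (351 - 2×37 + 69)/3 = 115.33
q₂* = (351 - 2×69 + 37)/3 = 83.33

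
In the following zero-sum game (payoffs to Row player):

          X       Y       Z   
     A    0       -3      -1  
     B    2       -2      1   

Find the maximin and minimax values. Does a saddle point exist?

Maximin = -2, Minimax = -2, Saddle: True

Work:
Row minimums: [-3, -2] → maximin = -2
Column maximums: [2, -2, 1] → minimax = -2
Saddle point exists! Game value = -2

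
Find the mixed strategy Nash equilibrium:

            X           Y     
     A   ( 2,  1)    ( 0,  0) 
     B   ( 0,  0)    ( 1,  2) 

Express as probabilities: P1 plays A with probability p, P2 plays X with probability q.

p = 0.6667, q = 0.3333

Work:
Find probabilities that make opponent indifferent:
P2 chooses q to make P1 indifferent between A and B
P1 chooses p to make P2 indifferent between X and Y
Mixed NE: P1 plays (A: 0.6667, B: 0.3333), P2 plays (X: 0.3333, Y: 0.6667)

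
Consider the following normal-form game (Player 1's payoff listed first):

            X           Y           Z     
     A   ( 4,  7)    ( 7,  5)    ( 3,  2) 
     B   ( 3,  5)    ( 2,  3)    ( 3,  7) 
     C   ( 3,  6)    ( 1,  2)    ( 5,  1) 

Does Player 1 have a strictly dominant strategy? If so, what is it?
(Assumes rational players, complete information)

No strictly dominant strategy exists for Player 1

Work:
A strategy strictly dominates another if it gives a strictly higher payoff against every opponent action. Compare each pair of P1's strategies column-by-column:
  A vs B: [4 vs 3, 7 vs 2, 3 vs 3] → A does not strictly dominate B (column Z: 3 ≤ 3)
  A vs C: [4 vs 3, 7 vs 1, 3 vs 5] → A does not strictly dominate C (column Z: 3 ≤ 5)
  B vs A: [3 vs 4, 2 vs 7, 3 vs 3] → B does not strictly dominate A (column X: 3 ≤ 4)
  B vs C: [3 vs 3, 2 vs 1, 3 vs 5] → B does not strictly dominate C (column X: 3 ≤ 3)
  C vs A: [3 vs 4, 1 vs 7, 5 vs 3] → C does not strictly dominate A (column X: 3 ≤ 4)
  C vs B: [3 vs 3, 1 vs 2, 5 vs 3] → C does not strictly dominate B (column X: 3 ≤ 3)
No single strategy strictly dominates all others → no strictly dominant strategy.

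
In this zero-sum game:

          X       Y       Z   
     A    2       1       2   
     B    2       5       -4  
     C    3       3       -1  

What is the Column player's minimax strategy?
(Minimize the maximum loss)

Column should play Z, value = 2

Work:
Column player minimizes Row's maximum payoff:
Column X: max payoff to Row = 3
Column Y: max payoff to Row = 5
Column Z: max payoff to Row = 2
Minimum is 2, achieved by column Z.
Minimax strategy: Z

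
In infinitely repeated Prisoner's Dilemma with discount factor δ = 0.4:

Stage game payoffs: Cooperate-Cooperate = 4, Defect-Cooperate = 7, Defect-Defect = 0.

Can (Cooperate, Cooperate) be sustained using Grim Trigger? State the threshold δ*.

δ* = 0.4286; since δ = 0.4 < 0.4286, cooperation cannot be sustained

Work:
For Grim Trigger:
Cooperate forever: 4/(1-δ)
Defect then punished: 7 + 0·δ/(1-δ)
Need: 4/(1-δ) ≥ 7 + 0·δ/(1-δ)
Solving: δ ≥ (T-R)/(T-P) = (7-4)/(7-0) = 0.4286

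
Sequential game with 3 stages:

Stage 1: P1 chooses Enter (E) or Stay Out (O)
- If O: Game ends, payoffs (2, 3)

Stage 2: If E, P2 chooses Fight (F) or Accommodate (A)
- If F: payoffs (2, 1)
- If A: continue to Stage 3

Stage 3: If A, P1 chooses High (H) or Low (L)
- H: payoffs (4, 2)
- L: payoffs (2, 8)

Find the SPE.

SPE: (E, A, H); Outcome (4, 2)

Work:
Stage 3: P1 chooses H (4 vs 2)
Stage 2: P2: F->1, A->2 (anticipating H). Choose A
Stage 1: P1: O->2, E->4 (anticipating A, H). Choose E
SPE path: E -> A -> H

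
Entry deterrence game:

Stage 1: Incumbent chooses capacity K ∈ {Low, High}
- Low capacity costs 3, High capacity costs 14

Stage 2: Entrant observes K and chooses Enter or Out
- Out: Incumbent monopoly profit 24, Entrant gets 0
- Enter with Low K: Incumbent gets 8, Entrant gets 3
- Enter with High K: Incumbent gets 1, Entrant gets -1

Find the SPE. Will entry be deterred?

SPE: (High, Enter|Low, Out|High); Entry deterred. Incumbent net profit = 10

Work:
After Low K: Entrant enters (3 > 0)
After High K: Entrant stays out (-1 < 0)
Incumbent: Low → 8−3=5, High → 24−14=10
Incumbent chooses High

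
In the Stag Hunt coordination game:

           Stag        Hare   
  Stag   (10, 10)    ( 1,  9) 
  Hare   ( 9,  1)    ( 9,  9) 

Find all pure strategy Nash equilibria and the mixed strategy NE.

Pure NE: (Stag, Stag) and (Hare, Hare); Mixed NE: p = 0.8889, q = 0.8889

Work:
Check pure NE:
(Stag, Stag): (10, 10) - no unilateral deviation beneficial
(Hare, Hare): (9, 9) - no unilateral deviation beneficial
Mixed NE: P1 plays Stag with p = 0.8889, P2 plays Stag with q = 0.8889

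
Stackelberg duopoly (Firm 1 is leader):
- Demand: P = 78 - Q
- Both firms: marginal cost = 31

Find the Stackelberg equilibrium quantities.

q₁* (leader) = 23.5, q₂* (follower) = 11.75

Work:
Follower's reaction: q₂ = (a - c - q₁)/2
Leader substitutes: π₁ = q₁·(a - q₁ - (a-c-q₁)/2 - c)
FOC: q₁* = (78 - 31)/2 = 23.50
Then: q₂* = (78 - 31 - 23.5)/2 = 11.75
Leader has first-mover advantage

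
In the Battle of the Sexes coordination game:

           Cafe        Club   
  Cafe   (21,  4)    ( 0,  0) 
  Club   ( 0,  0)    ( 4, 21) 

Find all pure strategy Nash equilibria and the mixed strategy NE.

Pure NE: (Cafe, Cafe) and (Club, Club); Mixed NE: p = 0.84, q = 0.16

Work:
Check pure NE:
(Cafe, Cafe): (21, 4) - no unilateral deviation beneficial
(Club, Club): (4, 21) - no unilateral deviation beneficial
Mixed NE: P1 plays Cafe with p = 0.84, P2 plays Cafe with q = 0.16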